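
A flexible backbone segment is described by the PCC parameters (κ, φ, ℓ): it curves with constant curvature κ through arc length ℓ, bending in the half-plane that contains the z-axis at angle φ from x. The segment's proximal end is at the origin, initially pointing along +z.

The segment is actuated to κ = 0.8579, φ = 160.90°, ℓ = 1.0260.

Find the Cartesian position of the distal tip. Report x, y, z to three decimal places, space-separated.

-0.400 0.138 0.899

θ = κ·ℓ = 0.8579 × 1.0260 = 0.88021 rad
ρ = (1 − cos θ)/κ = (1 − 0.63699)/0.8579 = 0.42313
z = sin θ / κ = 0.77087/0.8579 = 0.89855
x = ρ cos φ = 0.42313 × cos(160.90°) = -0.39984
y = ρ sin φ = 0.42313 × sin(160.90°) = 0.13846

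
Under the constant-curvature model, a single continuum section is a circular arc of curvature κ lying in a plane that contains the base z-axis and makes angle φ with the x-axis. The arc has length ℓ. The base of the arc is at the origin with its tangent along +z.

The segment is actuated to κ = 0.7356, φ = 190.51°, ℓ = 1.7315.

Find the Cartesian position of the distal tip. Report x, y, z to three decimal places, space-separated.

θ = κ·ℓ = 0.7356 × 1.7315 = 1.27369 rad
ρ = (1 − cos θ)/κ = (1 − 0.29275)/0.7356 = 0.96146
z = sin θ / κ = 0.95619/0.7356 = 1.29987
x = ρ cos φ = 0.96146 × cos(190.51°) = -0.94533
y = ρ sin φ = 0.96146 × sin(190.51°) = -0.17538

-0.945 -0.175 1.300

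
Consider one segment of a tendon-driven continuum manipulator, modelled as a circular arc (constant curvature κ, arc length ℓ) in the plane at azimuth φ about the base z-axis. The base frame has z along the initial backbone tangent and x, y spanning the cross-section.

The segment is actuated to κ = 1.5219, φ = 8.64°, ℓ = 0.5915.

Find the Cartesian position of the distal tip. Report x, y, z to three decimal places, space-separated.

0.246 0.037 0.515

θ = κ·ℓ = 1.5219 × 0.5915 = 0.90020 rad
ρ = (1 − cos θ)/κ = (1 − 0.62145)/1.5219 = 0.24873
z = sin θ / κ = 0.78345/1.5219 = 0.51479
x = ρ cos φ = 0.24873 × cos(8.64°) = 0.24591
y = ρ sin φ = 0.24873 × sin(8.64°) = 0.03737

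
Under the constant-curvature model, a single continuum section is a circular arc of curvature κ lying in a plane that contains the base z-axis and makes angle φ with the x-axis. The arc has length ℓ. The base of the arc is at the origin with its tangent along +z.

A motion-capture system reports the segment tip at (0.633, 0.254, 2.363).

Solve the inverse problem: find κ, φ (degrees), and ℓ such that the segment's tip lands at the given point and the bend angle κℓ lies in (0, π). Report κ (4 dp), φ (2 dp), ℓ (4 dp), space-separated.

0.2255 21.86 2.4921

ρ = √(x²+y²) = √(0.633² + 0.254²) = 0.68206
φ = atan2(y, x) mod 360° = atan2(0.254, 0.633) = 21.8638°
|p|² = ρ² + z² = 0.68206² + 2.363² = 6.04897
κ = 2ρ / |p|² = 2×0.68206 / 6.04897 = 0.22551
θ = 2·atan2(ρ, z) = 2·atan2(0.68206, 2.363) = 0.56201 rad
ℓ = θ/κ = 0.56201/0.22551 = 2.49213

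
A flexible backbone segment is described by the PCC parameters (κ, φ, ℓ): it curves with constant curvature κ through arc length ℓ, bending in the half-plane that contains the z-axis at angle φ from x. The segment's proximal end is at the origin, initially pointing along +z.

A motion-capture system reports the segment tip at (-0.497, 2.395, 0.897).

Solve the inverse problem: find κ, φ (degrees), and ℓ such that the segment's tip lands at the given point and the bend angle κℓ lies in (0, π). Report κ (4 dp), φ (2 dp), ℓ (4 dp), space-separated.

ρ = √(x²+y²) = √(-0.497² + 2.395²) = 2.44602
φ = atan2(y, x) mod 360° = atan2(2.395, -0.497) = 101.7234°
|p|² = ρ² + z² = 2.44602² + 0.897² = 6.78764
κ = 2ρ / |p|² = 2×2.44602 / 6.78764 = 0.72073
θ = 2·atan2(ρ, z) = 2·atan2(2.44602, 0.897) = 2.43861 rad
ℓ = θ/κ = 2.43861/0.72073 = 3.38354

0.7207 101.72 3.3835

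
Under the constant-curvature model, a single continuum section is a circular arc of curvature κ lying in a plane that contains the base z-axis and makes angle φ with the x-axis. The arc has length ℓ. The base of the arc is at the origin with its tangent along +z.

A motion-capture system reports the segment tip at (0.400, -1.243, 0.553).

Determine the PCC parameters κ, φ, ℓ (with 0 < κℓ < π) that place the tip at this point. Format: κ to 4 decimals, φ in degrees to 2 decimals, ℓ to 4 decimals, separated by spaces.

ρ = √(x²+y²) = √(0.400² + -1.243²) = 1.30578
φ = atan2(y, x) mod 360° = atan2(-1.243, 0.400) = 287.8383°
|p|² = ρ² + z² = 1.30578² + 0.553² = 2.01086
κ = 2ρ / |p|² = 2×1.30578 / 2.01086 = 1.29872
θ = 2·atan2(ρ, z) = 2·atan2(1.30578, 0.553) = 2.34039 rad
ℓ = θ/κ = 2.34039/1.29872 = 1.80207

1.2987 287.84 1.8021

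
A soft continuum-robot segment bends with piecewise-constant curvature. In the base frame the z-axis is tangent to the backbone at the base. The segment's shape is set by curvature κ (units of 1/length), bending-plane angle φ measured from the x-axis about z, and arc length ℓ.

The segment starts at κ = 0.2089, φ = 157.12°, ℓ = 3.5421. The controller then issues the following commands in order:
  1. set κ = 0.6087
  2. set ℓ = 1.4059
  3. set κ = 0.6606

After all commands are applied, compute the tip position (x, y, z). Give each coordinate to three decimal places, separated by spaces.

initial: κ=0.2089, φ=157.12°, ℓ=3.5421
cmd 1: set κ=0.6087 → (κ,φ,ℓ)=(0.6087,157.12°,3.5421) → tip=(-2.3497,0.9916,1.3694)
cmd 2: set ℓ=1.4059 → (κ,φ,ℓ)=(0.6087,157.12°,1.4059) → tip=(-0.5212,0.2200,1.2405)
cmd 3: set κ=0.6606 → (κ,φ,ℓ)=(0.6606,157.12°,1.4059) → tip=(-0.5595,0.2361,1.2123)

-0.559 0.236 1.212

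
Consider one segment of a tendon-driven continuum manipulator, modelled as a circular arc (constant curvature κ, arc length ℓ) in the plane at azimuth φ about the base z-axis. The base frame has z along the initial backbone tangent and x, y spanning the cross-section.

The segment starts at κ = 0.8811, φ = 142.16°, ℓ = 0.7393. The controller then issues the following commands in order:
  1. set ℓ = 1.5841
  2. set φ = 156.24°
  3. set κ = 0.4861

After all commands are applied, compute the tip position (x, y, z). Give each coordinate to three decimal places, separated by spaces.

-0.531 0.234 1.432

initial: κ=0.8811, φ=142.16°, ℓ=0.7393
cmd 1: set ℓ=1.5841 → (κ,φ,ℓ)=(0.8811,142.16°,1.5841) → tip=(-0.7402,0.5750,1.1176)
cmd 2: set φ=156.24° → (κ,φ,ℓ)=(0.8811,156.24°,1.5841) → tip=(-0.8578,0.3776,1.1176)
cmd 3: set κ=0.4861 → (κ,φ,ℓ)=(0.4861,156.24°,1.5841) → tip=(-0.5312,0.2338,1.4321)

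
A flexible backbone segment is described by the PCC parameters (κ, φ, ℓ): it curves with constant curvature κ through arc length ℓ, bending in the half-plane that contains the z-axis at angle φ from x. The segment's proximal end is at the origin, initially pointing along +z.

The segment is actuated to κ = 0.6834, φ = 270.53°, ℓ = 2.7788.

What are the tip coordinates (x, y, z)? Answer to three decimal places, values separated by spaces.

0.018 -1.935 1.385

θ = κ·ℓ = 0.6834 × 2.7788 = 1.89903 rad
ρ = (1 − cos θ)/κ = (1 − -0.32237)/0.6834 = 1.93499
z = sin θ / κ = 0.94661/0.6834 = 1.38515
x = ρ cos φ = 1.93499 × cos(270.53°) = 0.01790
y = ρ sin φ = 1.93499 × sin(270.53°) = -1.93491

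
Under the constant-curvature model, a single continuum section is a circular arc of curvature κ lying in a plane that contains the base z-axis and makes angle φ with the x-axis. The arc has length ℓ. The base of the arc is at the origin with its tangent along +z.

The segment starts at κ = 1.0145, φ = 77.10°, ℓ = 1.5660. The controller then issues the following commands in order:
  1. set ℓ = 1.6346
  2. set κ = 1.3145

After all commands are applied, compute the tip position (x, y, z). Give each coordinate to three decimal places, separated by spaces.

initial: κ=1.0145, φ=77.10°, ℓ=1.5660
cmd 1: set ℓ=1.6346 → (κ,φ,ℓ)=(1.0145,77.10°,1.6346) → tip=(0.2393,1.0448,0.9819)
cmd 2: set κ=1.3145 → (κ,φ,ℓ)=(1.3145,77.10°,1.6346) → tip=(0.2626,1.1466,0.6372)

0.263 1.147 0.637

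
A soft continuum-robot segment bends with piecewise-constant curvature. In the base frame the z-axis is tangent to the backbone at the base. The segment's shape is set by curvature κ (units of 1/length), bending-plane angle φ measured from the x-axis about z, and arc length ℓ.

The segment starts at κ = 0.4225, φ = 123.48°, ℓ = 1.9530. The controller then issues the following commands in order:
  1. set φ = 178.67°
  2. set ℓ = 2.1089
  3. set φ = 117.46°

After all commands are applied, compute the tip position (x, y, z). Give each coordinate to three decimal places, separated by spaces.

initial: κ=0.4225, φ=123.48°, ℓ=1.9530
cmd 1: set φ=178.67° → (κ,φ,ℓ)=(0.4225,178.67°,1.9530) → tip=(-0.7609,0.0177,1.7388)
cmd 2: set ℓ=2.1089 → (κ,φ,ℓ)=(0.4225,178.67°,2.1089) → tip=(-0.8788,0.0204,1.8407)
cmd 3: set φ=117.46° → (κ,φ,ℓ)=(0.4225,117.46°,2.1089) → tip=(-0.4053,0.7800,1.8407)

-0.405 0.780 1.841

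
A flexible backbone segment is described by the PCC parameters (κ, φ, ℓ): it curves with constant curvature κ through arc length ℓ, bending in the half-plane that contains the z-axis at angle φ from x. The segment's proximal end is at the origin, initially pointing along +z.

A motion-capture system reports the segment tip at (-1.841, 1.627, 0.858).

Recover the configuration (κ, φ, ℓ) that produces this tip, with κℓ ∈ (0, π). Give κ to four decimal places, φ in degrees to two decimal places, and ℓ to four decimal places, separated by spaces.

0.7255 138.53 3.4038

ρ = √(x²+y²) = √(-1.841² + 1.627²) = 2.45691
φ = atan2(y, x) mod 360° = atan2(1.627, -1.841) = 138.5311°
|p|² = ρ² + z² = 2.45691² + 0.858² = 6.77257
κ = 2ρ / |p|² = 2×2.45691 / 6.77257 = 0.72555
θ = 2·atan2(ρ, z) = 2·atan2(2.45691, 0.858) = 2.46963 rad
ℓ = θ/κ = 2.46963/0.72555 = 3.40382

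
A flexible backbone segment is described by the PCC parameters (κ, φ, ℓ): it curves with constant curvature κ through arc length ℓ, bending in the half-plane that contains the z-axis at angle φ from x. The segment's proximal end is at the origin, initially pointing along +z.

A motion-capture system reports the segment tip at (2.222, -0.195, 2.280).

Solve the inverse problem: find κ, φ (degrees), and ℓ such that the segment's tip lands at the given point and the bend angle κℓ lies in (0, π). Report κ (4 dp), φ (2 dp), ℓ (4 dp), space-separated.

ρ = √(x²+y²) = √(2.222² + -0.195²) = 2.23054
φ = atan2(y, x) mod 360° = atan2(-0.195, 2.222) = 354.9846°
|p|² = ρ² + z² = 2.23054² + 2.280² = 10.17371
κ = 2ρ / |p|² = 2×2.23054 / 10.17371 = 0.43849
θ = 2·atan2(ρ, z) = 2·atan2(2.23054, 2.280) = 1.54887 rad
ℓ = θ/κ = 1.54887/0.43849 = 3.53226

0.4385 354.98 3.5323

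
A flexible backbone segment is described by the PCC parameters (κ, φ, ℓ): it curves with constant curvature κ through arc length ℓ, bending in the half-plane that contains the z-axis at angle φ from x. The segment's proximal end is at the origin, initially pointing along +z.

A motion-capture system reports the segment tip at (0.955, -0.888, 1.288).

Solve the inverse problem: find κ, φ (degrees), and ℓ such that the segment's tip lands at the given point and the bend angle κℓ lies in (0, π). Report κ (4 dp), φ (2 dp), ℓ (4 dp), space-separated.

ρ = √(x²+y²) = √(0.955² + -0.888²) = 1.30406
φ = atan2(y, x) mod 360° = atan2(-0.888, 0.955) = 317.0820°
|p|² = ρ² + z² = 1.30406² + 1.288² = 3.35951
κ = 2ρ / |p|² = 2×1.30406 / 3.35951 = 0.77634
θ = 2·atan2(ρ, z) = 2·atan2(1.30406, 1.288) = 1.58319 rad
ℓ = θ/κ = 1.58319/0.77634 = 2.03930

0.7763 317.08 2.0393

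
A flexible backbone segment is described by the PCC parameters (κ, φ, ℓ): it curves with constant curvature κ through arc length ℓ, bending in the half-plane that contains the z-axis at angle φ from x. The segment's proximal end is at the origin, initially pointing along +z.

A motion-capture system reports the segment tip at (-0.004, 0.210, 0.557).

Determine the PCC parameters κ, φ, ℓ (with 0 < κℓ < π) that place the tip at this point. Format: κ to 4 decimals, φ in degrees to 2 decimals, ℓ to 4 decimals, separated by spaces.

1.1854 91.09 0.6084

ρ = √(x²+y²) = √(-0.004² + 0.210²) = 0.21004
φ = atan2(y, x) mod 360° = atan2(0.210, -0.004) = 91.0912°
|p|² = ρ² + z² = 0.21004² + 0.557² = 0.35437
κ = 2ρ / |p|² = 2×0.21004 / 0.35437 = 1.18543
θ = 2·atan2(ρ, z) = 2·atan2(0.21004, 0.557) = 0.72120 rad
ℓ = θ/κ = 0.72120/1.18543 = 0.60839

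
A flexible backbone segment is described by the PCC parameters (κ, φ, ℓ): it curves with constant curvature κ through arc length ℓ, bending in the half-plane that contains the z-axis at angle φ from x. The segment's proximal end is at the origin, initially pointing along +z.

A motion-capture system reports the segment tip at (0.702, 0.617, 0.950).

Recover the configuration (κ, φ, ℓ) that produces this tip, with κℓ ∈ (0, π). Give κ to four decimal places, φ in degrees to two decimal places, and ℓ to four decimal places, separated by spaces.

1.0525 41.31 1.4769

ρ = √(x²+y²) = √(0.702² + 0.617²) = 0.93461
φ = atan2(y, x) mod 360° = atan2(0.617, 0.702) = 41.3128°
|p|² = ρ² + z² = 0.93461² + 0.950² = 1.77599
κ = 2ρ / |p|² = 2×0.93461 / 1.77599 = 1.05249
θ = 2·atan2(ρ, z) = 2·atan2(0.93461, 0.950) = 1.55446 rad
ℓ = θ/κ = 1.55446/1.05249 = 1.47694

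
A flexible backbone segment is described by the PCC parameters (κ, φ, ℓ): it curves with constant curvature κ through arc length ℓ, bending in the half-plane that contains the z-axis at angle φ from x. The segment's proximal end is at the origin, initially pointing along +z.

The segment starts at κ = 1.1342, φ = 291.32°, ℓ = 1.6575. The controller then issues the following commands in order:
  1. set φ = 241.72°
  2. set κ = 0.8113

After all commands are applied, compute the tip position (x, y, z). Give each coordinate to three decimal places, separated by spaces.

initial: κ=1.1342, φ=291.32°, ℓ=1.6575
cmd 1: set φ=241.72° → (κ,φ,ℓ)=(1.1342,241.72°,1.6575) → tip=(-0.5448,-1.0127,0.8399)
cmd 2: set κ=0.8113 → (κ,φ,ℓ)=(0.8113,241.72°,1.6575) → tip=(-0.4531,-0.8422,1.2012)

-0.453 -0.842 1.201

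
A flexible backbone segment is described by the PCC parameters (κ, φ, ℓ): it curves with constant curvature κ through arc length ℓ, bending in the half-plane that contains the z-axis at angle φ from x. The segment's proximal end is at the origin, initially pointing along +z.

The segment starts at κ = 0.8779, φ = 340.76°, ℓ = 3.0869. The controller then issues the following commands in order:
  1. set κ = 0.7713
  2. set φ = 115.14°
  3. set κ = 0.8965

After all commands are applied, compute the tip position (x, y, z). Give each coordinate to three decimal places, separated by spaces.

-0.915 1.950 0.408

initial: κ=0.8779, φ=340.76°, ℓ=3.0869
cmd 1: set κ=0.7713 → (κ,φ,ℓ)=(0.7713,340.76°,3.0869) → tip=(2.1108,-0.7367,0.8938)
cmd 2: set φ=115.14° → (κ,φ,ℓ)=(0.7713,115.14°,3.0869) → tip=(-0.9498,2.0239,0.8938)
cmd 3: set κ=0.8965 → (κ,φ,ℓ)=(0.8965,115.14°,3.0869) → tip=(-0.9150,1.9497,0.4077)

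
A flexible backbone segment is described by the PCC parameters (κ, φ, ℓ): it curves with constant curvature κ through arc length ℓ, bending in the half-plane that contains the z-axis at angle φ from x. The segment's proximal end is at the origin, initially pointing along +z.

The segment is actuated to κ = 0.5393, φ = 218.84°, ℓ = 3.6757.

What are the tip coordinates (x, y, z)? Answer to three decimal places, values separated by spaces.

θ = κ·ℓ = 0.5393 × 3.6757 = 1.98231 rad
ρ = (1 − cos θ)/κ = (1 − -0.39999)/0.5393 = 2.59594
z = sin θ / κ = 0.91652/0.5393 = 1.69946
x = ρ cos φ = 2.59594 × cos(218.84°) = -2.02198
y = ρ sin φ = 2.59594 × sin(218.84°) = -1.62804

-2.022 -1.628 1.699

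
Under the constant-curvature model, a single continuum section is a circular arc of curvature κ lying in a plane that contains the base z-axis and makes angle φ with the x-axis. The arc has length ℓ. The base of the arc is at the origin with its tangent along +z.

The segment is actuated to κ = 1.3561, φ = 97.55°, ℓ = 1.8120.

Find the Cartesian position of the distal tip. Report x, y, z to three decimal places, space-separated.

-0.172 1.297 0.466

θ = κ·ℓ = 1.3561 × 1.8120 = 2.45725 rad
ρ = (1 − cos θ)/κ = (1 − -0.77484)/1.3561 = 1.30878
z = sin θ / κ = 0.63216/1.3561 = 0.46616
x = ρ cos φ = 1.30878 × cos(97.55°) = -0.17196
y = ρ sin φ = 1.30878 × sin(97.55°) = 1.29743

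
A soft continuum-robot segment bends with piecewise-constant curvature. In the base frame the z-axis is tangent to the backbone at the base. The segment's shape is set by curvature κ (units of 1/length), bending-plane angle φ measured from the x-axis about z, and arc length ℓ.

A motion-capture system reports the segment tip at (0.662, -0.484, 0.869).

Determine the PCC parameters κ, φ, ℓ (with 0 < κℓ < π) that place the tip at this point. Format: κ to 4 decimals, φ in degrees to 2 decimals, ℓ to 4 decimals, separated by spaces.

1.1488 323.83 1.3169

ρ = √(x²+y²) = √(0.662² + -0.484²) = 0.82006
φ = atan2(y, x) mod 360° = atan2(-0.484, 0.662) = 323.8288°
|p|² = ρ² + z² = 0.82006² + 0.869² = 1.42766
κ = 2ρ / |p|² = 2×0.82006 / 1.42766 = 1.14882
θ = 2·atan2(ρ, z) = 2·atan2(0.82006, 0.869) = 1.51286 rad
ℓ = θ/κ = 1.51286/1.14882 = 1.31689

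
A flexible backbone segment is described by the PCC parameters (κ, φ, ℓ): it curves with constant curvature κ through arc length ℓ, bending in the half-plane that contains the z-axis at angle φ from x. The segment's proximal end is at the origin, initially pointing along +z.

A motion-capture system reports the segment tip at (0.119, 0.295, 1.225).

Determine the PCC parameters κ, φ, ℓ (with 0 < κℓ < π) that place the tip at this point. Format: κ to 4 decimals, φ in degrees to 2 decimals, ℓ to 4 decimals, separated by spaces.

ρ = √(x²+y²) = √(0.119² + 0.295²) = 0.31810
φ = atan2(y, x) mod 360° = atan2(0.295, 0.119) = 68.0314°
|p|² = ρ² + z² = 0.31810² + 1.225² = 1.60181
κ = 2ρ / |p|² = 2×0.31810 / 1.60181 = 0.39717
θ = 2·atan2(ρ, z) = 2·atan2(0.31810, 1.225) = 0.50812 rad
ℓ = θ/κ = 0.50812/0.39717 = 1.27935

0.3972 68.03 1.2793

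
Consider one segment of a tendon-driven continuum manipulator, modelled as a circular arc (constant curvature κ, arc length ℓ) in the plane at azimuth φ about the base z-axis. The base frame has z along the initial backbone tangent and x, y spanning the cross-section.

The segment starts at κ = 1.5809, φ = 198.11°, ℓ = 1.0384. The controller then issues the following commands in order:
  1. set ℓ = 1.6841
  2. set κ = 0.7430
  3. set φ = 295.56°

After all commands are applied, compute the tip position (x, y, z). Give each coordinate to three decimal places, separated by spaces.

initial: κ=1.5809, φ=198.11°, ℓ=1.0384
cmd 1: set ℓ=1.6841 → (κ,φ,ℓ)=(1.5809,198.11°,1.6841) → tip=(-1.1347,-0.3711,0.2916)
cmd 2: set κ=0.7430 → (κ,φ,ℓ)=(0.7430,198.11°,1.6841) → tip=(-0.8774,-0.2870,1.2778)
cmd 3: set φ=295.56° → (κ,φ,ℓ)=(0.7430,295.56°,1.6841) → tip=(0.3983,-0.8328,1.2778)

0.398 -0.833 1.278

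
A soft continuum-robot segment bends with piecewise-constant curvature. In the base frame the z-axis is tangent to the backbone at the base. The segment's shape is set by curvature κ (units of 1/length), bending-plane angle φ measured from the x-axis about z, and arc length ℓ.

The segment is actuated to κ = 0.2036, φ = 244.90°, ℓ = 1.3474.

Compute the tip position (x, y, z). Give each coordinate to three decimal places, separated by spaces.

θ = κ·ℓ = 0.2036 × 1.3474 = 0.27433 rad
ρ = (1 − cos θ)/κ = (1 − 0.96261)/0.2036 = 0.18366
z = sin θ / κ = 0.27090/0.2036 = 1.33056
x = ρ cos φ = 0.18366 × cos(244.90°) = -0.07791
y = ρ sin φ = 0.18366 × sin(244.90°) = -0.16632

-0.078 -0.166 1.331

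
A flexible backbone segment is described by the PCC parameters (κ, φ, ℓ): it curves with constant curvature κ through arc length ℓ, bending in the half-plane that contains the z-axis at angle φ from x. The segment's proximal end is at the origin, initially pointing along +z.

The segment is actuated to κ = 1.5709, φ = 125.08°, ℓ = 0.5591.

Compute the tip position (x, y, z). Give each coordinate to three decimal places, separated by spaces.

-0.132 0.188 0.490

θ = κ·ℓ = 1.5709 × 0.5591 = 0.87829 rad
ρ = (1 − cos θ)/κ = (1 − 0.63847)/1.5709 = 0.23014
z = sin θ / κ = 0.76965/1.5709 = 0.48994
x = ρ cos φ = 0.23014 × cos(125.08°) = -0.13227
y = ρ sin φ = 0.23014 × sin(125.08°) = 0.18834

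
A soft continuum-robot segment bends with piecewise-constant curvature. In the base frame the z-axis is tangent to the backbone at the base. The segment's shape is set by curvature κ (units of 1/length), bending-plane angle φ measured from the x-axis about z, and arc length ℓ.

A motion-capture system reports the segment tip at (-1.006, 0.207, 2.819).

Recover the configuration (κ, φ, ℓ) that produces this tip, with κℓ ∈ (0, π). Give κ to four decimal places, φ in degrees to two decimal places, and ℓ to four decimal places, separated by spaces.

0.2282 168.37 3.0622

ρ = √(x²+y²) = √(-1.006² + 0.207²) = 1.02708
φ = atan2(y, x) mod 360° = atan2(0.207, -1.006) = 168.3728°
|p|² = ρ² + z² = 1.02708² + 2.819² = 9.00165
κ = 2ρ / |p|² = 2×1.02708 / 9.00165 = 0.22820
θ = 2·atan2(ρ, z) = 2·atan2(1.02708, 2.819) = 0.69879 rad
ℓ = θ/κ = 0.69879/0.22820 = 3.06220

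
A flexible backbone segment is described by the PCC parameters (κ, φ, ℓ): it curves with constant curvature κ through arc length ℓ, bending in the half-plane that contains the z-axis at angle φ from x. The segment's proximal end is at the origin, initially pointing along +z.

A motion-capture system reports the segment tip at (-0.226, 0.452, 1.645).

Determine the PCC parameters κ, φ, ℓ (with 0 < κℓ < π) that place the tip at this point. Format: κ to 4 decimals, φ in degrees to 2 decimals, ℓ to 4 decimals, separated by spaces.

0.3413 116.57 1.7466

ρ = √(x²+y²) = √(-0.226² + 0.452²) = 0.50535
φ = atan2(y, x) mod 360° = atan2(0.452, -0.226) = 116.5651°
|p|² = ρ² + z² = 0.50535² + 1.645² = 2.96141
κ = 2ρ / |p|² = 2×0.50535 / 2.96141 = 0.34129
θ = 2·atan2(ρ, z) = 2·atan2(0.50535, 1.645) = 0.59611 rad
ℓ = θ/κ = 0.59611/0.34129 = 1.74662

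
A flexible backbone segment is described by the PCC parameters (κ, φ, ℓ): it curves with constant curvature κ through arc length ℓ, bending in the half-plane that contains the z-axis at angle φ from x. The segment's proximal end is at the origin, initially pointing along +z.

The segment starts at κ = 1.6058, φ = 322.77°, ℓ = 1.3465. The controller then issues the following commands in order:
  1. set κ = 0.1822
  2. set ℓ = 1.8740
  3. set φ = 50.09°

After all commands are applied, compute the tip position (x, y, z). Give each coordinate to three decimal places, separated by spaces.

0.203 0.243 1.838

initial: κ=1.6058, φ=322.77°, ℓ=1.3465
cmd 1: set κ=0.1822 → (κ,φ,ℓ)=(0.1822,322.77°,1.3465) → tip=(0.1309,-0.0994,1.3330)
cmd 2: set ℓ=1.8740 → (κ,φ,ℓ)=(0.1822,322.77°,1.8740) → tip=(0.2523,-0.1917,1.8378)
cmd 3: set φ=50.09° → (κ,φ,ℓ)=(0.1822,50.09°,1.8740) → tip=(0.2033,0.2430,1.8378)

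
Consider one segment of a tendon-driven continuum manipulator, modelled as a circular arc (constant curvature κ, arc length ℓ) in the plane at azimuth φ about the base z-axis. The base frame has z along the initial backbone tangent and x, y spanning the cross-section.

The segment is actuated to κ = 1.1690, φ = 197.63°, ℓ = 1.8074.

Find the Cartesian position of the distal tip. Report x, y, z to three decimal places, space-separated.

-1.236 -0.393 0.733

θ = κ·ℓ = 1.1690 × 1.8074 = 2.11285 rad
ρ = (1 − cos θ)/κ = (1 − -0.51590)/1.1690 = 1.29675
z = sin θ / κ = 0.85665/1.1690 = 0.73281
x = ρ cos φ = 1.29675 × cos(197.63°) = -1.23584
y = ρ sin φ = 1.29675 × sin(197.63°) = -0.39274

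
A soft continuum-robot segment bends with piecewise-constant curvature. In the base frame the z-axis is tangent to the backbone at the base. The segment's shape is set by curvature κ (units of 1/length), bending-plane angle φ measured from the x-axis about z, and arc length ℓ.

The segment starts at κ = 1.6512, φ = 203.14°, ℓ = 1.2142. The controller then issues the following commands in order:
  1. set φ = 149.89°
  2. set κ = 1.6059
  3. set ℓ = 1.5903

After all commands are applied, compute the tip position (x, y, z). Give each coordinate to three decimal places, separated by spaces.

initial: κ=1.6512, φ=203.14°, ℓ=1.2142
cmd 1: set φ=149.89° → (κ,φ,ℓ)=(1.6512,149.89°,1.2142) → tip=(-0.7442,0.4316,0.5495)
cmd 2: set κ=1.6059 → (κ,φ,ℓ)=(1.6059,149.89°,1.2142) → tip=(-0.7380,0.4280,0.5785)
cmd 3: set ℓ=1.5903 → (κ,φ,ℓ)=(1.6059,149.89°,1.5903) → tip=(-0.9870,0.5724,0.3453)

-0.987 0.572 0.345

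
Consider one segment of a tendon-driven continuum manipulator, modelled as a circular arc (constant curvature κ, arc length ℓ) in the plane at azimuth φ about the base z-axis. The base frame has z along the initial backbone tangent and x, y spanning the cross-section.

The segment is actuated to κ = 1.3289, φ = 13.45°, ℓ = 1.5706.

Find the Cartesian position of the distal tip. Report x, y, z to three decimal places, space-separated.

1.093 0.261 0.654

θ = κ·ℓ = 1.3289 × 1.5706 = 2.08717 rad
ρ = (1 − cos θ)/κ = (1 − -0.49373)/1.3289 = 1.12404
z = sin θ / κ = 0.86962/1.3289 = 0.65439
x = ρ cos φ = 1.12404 × cos(13.45°) = 1.09321
y = ρ sin φ = 1.12404 × sin(13.45°) = 0.26145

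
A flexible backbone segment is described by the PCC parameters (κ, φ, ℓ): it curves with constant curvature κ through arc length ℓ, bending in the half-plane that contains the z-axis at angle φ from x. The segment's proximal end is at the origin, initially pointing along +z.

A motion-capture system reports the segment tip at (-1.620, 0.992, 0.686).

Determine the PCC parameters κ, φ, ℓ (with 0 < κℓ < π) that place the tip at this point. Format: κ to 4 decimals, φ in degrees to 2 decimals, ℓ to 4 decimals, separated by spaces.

ρ = √(x²+y²) = √(-1.620² + 0.992²) = 1.89960
φ = atan2(y, x) mod 360° = atan2(0.992, -1.620) = 148.5190°
|p|² = ρ² + z² = 1.89960² + 0.686² = 4.07906
κ = 2ρ / |p|² = 2×1.89960 / 4.07906 = 0.93139
θ = 2·atan2(ρ, z) = 2·atan2(1.89960, 0.686) = 2.44848 rad
ℓ = θ/κ = 2.44848/0.93139 = 2.62885

0.9314 148.52 2.6289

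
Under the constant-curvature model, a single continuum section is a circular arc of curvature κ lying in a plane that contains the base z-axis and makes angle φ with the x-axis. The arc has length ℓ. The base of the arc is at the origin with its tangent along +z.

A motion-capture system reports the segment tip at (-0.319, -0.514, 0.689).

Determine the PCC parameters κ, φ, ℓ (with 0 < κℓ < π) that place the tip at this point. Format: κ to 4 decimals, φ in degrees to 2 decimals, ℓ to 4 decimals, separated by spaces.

1.4392 238.18 1.0013

ρ = √(x²+y²) = √(-0.319² + -0.514²) = 0.60494
φ = atan2(y, x) mod 360° = atan2(-0.514, -0.319) = 238.1753°
|p|² = ρ² + z² = 0.60494² + 0.689² = 0.84068
κ = 2ρ / |p|² = 2×0.60494 / 0.84068 = 1.43918
θ = 2·atan2(ρ, z) = 2·atan2(0.60494, 0.689) = 1.44106 rad
ℓ = θ/κ = 1.44106/1.43918 = 1.00130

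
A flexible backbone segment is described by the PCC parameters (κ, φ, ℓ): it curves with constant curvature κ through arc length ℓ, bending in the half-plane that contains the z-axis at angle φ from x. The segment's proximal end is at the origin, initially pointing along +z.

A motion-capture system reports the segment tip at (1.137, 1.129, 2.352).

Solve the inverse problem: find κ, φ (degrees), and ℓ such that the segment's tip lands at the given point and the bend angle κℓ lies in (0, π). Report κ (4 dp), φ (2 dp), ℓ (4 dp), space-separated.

ρ = √(x²+y²) = √(1.137² + 1.129²) = 1.60231
φ = atan2(y, x) mod 360° = atan2(1.129, 1.137) = 44.7977°
|p|² = ρ² + z² = 1.60231² + 2.352² = 8.09931
κ = 2ρ / |p|² = 2×1.60231 / 8.09931 = 0.39567
θ = 2·atan2(ρ, z) = 2·atan2(1.60231, 2.352) = 1.19607 rad
ℓ = θ/κ = 1.19607/0.39567 = 3.02292

0.3957 44.80 3.0229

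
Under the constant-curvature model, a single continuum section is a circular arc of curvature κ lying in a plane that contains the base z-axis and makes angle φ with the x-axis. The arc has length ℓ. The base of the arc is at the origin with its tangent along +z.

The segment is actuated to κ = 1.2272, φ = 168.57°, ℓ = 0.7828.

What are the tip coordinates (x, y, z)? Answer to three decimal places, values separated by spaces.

-0.341 0.069 0.668

θ = κ·ℓ = 1.2272 × 0.7828 = 0.96065 rad
ρ = (1 − cos θ)/κ = (1 − 0.57299)/1.2272 = 0.34796
z = sin θ / κ = 0.81957/1.2272 = 0.66783
x = ρ cos φ = 0.34796 × cos(168.57°) = -0.34106
y = ρ sin φ = 0.34796 × sin(168.57°) = 0.06896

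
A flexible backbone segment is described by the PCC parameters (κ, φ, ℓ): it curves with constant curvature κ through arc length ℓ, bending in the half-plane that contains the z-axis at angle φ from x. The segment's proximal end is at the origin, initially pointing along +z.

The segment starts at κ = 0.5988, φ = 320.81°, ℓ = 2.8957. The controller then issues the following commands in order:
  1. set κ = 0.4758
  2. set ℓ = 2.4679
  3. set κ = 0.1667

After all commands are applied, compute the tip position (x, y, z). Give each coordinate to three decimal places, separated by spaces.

initial: κ=0.5988, φ=320.81°, ℓ=2.8957
cmd 1: set κ=0.4758 → (κ,φ,ℓ)=(0.4758,320.81°,2.8957) → tip=(1.3165,-1.0733,2.0627)
cmd 2: set ℓ=2.4679 → (κ,φ,ℓ)=(0.4758,320.81°,2.4679) → tip=(0.9998,-0.8151,1.9386)
cmd 3: set κ=0.1667 → (κ,φ,ℓ)=(0.1667,320.81°,2.4679) → tip=(0.3879,-0.3163,2.3989)

0.388 -0.316 2.399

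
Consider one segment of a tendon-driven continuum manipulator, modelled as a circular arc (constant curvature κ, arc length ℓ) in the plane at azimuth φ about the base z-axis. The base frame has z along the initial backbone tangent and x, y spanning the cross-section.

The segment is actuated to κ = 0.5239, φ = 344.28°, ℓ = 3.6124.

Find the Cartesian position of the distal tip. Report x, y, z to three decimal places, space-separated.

2.418 -0.681 1.811

θ = κ·ℓ = 0.5239 × 3.6124 = 1.89254 rad
ρ = (1 − cos θ)/κ = (1 − -0.31622)/0.5239 = 2.51235
z = sin θ / κ = 0.94869/0.5239 = 1.81082
x = ρ cos φ = 2.51235 × cos(344.28°) = 2.41838
y = ρ sin φ = 2.51235 × sin(344.28°) = -0.68069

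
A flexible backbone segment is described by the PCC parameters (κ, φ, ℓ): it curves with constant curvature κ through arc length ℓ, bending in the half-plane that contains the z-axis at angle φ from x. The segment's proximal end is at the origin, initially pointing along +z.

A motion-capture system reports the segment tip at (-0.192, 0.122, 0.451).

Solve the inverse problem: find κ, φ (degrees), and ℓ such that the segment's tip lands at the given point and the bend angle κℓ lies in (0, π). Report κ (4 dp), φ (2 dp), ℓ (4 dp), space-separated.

1.7831 147.57 0.5240

ρ = √(x²+y²) = √(-0.192² + 0.122²) = 0.22748
φ = atan2(y, x) mod 360° = atan2(0.122, -0.192) = 147.5674°
|p|² = ρ² + z² = 0.22748² + 0.451² = 0.25515
κ = 2ρ / |p|² = 2×0.22748 / 0.25515 = 1.78313
θ = 2·atan2(ρ, z) = 2·atan2(0.22748, 0.451) = 0.93431 rad
ℓ = θ/κ = 0.93431/1.78313 = 0.52397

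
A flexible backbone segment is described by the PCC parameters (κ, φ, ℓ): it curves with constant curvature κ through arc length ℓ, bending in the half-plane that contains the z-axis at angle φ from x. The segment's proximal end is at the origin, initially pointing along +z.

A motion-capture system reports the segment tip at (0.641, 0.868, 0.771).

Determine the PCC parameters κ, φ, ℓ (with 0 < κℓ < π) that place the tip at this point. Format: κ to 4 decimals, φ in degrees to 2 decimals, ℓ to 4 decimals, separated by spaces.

1.2270 53.55 1.5491

ρ = √(x²+y²) = √(0.641² + 0.868²) = 1.07903
φ = atan2(y, x) mod 360° = atan2(0.868, 0.641) = 53.5549°
|p|² = ρ² + z² = 1.07903² + 0.771² = 1.75875
κ = 2ρ / |p|² = 2×1.07903 / 1.75875 = 1.22704
θ = 2·atan2(ρ, z) = 2·atan2(1.07903, 0.771) = 1.90077 rad
ℓ = θ/κ = 1.90077/1.22704 = 1.54906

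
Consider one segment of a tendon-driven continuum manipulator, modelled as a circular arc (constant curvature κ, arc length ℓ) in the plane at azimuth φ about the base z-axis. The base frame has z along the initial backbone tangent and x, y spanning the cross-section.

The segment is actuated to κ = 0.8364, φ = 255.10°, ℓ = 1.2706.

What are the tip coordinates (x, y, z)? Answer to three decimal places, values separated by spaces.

-0.158 -0.593 1.045

θ = κ·ℓ = 0.8364 × 1.2706 = 1.06273 rad
ρ = (1 − cos θ)/κ = (1 − 0.48649)/0.8364 = 0.61395
z = sin θ / κ = 0.87369/0.8364 = 1.04458
x = ρ cos φ = 0.61395 × cos(255.10°) = -0.15787
y = ρ sin φ = 0.61395 × sin(255.10°) = -0.59331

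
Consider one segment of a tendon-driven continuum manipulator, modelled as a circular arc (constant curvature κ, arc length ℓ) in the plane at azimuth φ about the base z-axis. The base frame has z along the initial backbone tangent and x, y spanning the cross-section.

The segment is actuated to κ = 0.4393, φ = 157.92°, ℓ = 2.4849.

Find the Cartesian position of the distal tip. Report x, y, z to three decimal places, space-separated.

-1.137 0.461 2.020

θ = κ·ℓ = 0.4393 × 2.4849 = 1.09162 rad
ρ = (1 − cos θ)/κ = (1 − 0.46105)/0.4393 = 1.22683
z = sin θ / κ = 0.88737/0.4393 = 2.01997
x = ρ cos φ = 1.22683 × cos(157.92°) = -1.13686
y = ρ sin φ = 1.22683 × sin(157.92°) = 0.46117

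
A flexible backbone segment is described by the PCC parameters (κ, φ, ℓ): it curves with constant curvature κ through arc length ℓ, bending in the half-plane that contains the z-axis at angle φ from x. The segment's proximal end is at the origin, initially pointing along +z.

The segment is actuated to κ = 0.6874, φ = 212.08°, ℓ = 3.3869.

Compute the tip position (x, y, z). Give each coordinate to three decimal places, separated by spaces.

-2.079 -1.303 1.057

θ = κ·ℓ = 0.6874 × 3.3869 = 2.32816 rad
ρ = (1 − cos θ)/κ = (1 − -0.68700)/0.6874 = 2.45418
z = sin θ / κ = 0.72665/0.6874 = 1.05710
x = ρ cos φ = 2.45418 × cos(212.08°) = -2.07945
y = ρ sin φ = 2.45418 × sin(212.08°) = -1.30342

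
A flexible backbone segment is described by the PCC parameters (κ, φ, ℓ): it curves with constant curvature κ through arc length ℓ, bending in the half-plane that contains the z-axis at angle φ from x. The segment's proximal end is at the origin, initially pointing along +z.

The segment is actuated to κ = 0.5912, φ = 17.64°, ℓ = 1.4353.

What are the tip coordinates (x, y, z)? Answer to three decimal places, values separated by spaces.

0.546 0.174 1.269

θ = κ·ℓ = 0.5912 × 1.4353 = 0.84855 rad
ρ = (1 − cos θ)/κ = (1 − 0.66107)/0.5912 = 0.57329
z = sin θ / κ = 0.75032/0.5912 = 1.26915
x = ρ cos φ = 0.57329 × cos(17.64°) = 0.54633
y = ρ sin φ = 0.57329 × sin(17.64°) = 0.17373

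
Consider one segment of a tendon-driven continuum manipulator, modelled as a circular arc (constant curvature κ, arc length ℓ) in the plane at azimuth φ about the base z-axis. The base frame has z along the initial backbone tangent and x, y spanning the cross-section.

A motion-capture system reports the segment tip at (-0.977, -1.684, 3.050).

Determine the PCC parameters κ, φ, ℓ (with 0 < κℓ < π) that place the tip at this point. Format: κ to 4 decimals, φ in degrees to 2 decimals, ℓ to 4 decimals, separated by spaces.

0.2974 239.88 3.8206

ρ = √(x²+y²) = √(-0.977² + -1.684²) = 1.94689
φ = atan2(y, x) mod 360° = atan2(-1.684, -0.977) = 239.8791°
|p|² = ρ² + z² = 1.94689² + 3.050² = 13.09288
κ = 2ρ / |p|² = 2×1.94689 / 13.09288 = 0.29740
θ = 2·atan2(ρ, z) = 2·atan2(1.94689, 3.050) = 1.13625 rad
ℓ = θ/κ = 1.13625/0.29740 = 3.82065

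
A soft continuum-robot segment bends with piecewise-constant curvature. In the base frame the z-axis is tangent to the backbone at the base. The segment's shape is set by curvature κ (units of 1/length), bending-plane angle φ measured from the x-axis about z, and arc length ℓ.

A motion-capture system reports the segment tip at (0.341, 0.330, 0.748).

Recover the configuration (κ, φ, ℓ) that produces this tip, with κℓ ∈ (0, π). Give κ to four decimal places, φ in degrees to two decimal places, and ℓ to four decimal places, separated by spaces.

1.2095 44.06 0.9348

ρ = √(x²+y²) = √(0.341² + 0.330²) = 0.47453
φ = atan2(y, x) mod 360° = atan2(0.330, 0.341) = 44.0608°
|p|² = ρ² + z² = 0.47453² + 0.748² = 0.78468
κ = 2ρ / |p|² = 2×0.47453 / 0.78468 = 1.20949
θ = 2·atan2(ρ, z) = 2·atan2(0.47453, 0.748) = 1.13066 rad
ℓ = θ/κ = 1.13066/1.20949 = 0.93483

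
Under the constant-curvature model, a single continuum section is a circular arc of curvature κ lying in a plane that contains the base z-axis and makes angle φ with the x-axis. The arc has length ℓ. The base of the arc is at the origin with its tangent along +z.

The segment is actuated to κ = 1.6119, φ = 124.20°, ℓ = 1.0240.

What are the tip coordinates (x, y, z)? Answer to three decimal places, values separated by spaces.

θ = κ·ℓ = 1.6119 × 1.0240 = 1.65059 rad
ρ = (1 − cos θ)/κ = (1 − -0.07970)/1.6119 = 0.66983
z = sin θ / κ = 0.99682/1.6119 = 0.61841
x = ρ cos φ = 0.66983 × cos(124.20°) = -0.37650
y = ρ sin φ = 0.66983 × sin(124.20°) = 0.55401

-0.377 0.554 0.618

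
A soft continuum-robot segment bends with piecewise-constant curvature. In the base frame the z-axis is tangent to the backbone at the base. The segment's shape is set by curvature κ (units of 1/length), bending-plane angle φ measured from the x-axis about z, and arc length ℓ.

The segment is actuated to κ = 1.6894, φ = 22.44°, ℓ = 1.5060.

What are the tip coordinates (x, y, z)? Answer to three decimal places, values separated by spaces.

0.999 0.413 0.333

θ = κ·ℓ = 1.6894 × 1.5060 = 2.54424 rad
ρ = (1 − cos θ)/κ = (1 − -0.82683)/1.6894 = 1.08135
z = sin θ / κ = 0.56246/1.6894 = 0.33293
x = ρ cos φ = 1.08135 × cos(22.44°) = 0.99947
y = ρ sin φ = 1.08135 × sin(22.44°) = 0.41277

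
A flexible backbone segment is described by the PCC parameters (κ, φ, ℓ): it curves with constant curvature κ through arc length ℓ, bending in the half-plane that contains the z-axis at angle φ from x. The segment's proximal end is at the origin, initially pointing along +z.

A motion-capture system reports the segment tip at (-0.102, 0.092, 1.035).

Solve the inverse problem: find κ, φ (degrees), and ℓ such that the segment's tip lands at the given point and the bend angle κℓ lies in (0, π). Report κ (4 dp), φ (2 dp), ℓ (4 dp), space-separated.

0.2520 137.95 1.0471

ρ = √(x²+y²) = √(-0.102² + 0.092²) = 0.13736
φ = atan2(y, x) mod 360° = atan2(0.092, -0.102) = 137.9508°
|p|² = ρ² + z² = 0.13736² + 1.035² = 1.09009
κ = 2ρ / |p|² = 2×0.13736 / 1.09009 = 0.25202
θ = 2·atan2(ρ, z) = 2·atan2(0.13736, 1.035) = 0.26389 rad
ℓ = θ/κ = 0.26389/0.25202 = 1.04711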